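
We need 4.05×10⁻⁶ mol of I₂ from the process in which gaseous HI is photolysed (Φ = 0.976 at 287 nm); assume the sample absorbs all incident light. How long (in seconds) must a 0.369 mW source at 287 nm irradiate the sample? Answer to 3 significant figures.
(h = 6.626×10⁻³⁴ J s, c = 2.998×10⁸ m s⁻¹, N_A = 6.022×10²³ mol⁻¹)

t ≈ 4690 s

Photons that must be absorbed: 4.05×10⁻⁶ / 0.976 = 4.150×10⁻⁶ mol.
Photon energy: hc/λ = 6.922×10⁻¹⁹ J; per mole, 4.168×10⁵ J mol⁻¹.
Energy required: 4.150×10⁻⁶ × 4.168×10⁵ = 1.730 J.
Time: 1.730 J / 0.000369 W = 4690 s.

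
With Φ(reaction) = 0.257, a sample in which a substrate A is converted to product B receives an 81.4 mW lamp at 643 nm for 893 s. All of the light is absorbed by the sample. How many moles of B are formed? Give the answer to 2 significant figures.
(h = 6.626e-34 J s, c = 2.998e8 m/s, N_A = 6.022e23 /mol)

1.0e-4 mol

Photon energy at 643 nm: hc/λ = (6.626e-34)(2.998e8)/(643e-9) = 3.089e-19 J.
Energy delivered: (81.4 mW)(893 s) = 72.69 J.
Photons incident: 72.69 / 3.089e-19 = 2.353e20, i.e. 2.353e20/6.022e23 = 3.907e-4 mol.
Product: Φ × n_abs = 0.257 × 3.907e-4 = 1.004e-4 mol.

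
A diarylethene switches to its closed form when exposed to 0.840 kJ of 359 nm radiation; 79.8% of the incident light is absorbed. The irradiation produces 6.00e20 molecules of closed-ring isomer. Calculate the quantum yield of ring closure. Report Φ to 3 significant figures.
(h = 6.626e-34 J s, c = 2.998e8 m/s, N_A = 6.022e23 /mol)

Φ = 0.495

Product: 6.00e20 / 6.022e23 = 9.963e-4 mol.
Photon energy at 359 nm: hc/λ = (6.626e-34)(2.998e8)/(359e-9) = 5.533e-19 J.
Incident energy: 0.840 kJ = 840 J.
Photons incident: 840 / 5.533e-19 = 1.518e21, i.e. 1.518e21/6.022e23 = 0.002521 mol.
Photons absorbed: 0.798 × 0.002521 = 0.002012 mol.
Φ = 9.963e-4 mol / 0.002012 mol photons = 0.495.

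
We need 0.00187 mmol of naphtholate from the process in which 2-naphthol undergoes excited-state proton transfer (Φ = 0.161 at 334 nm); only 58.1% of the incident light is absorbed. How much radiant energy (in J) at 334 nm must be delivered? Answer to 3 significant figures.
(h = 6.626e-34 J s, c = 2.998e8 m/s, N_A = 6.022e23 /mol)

7.16 J

Product: 0.00187 mmol = 1.87e-6 mol.
Photons that must be absorbed: 1.87e-6 / 0.161 = 1.161e-5 mol.
Incident photons needed: 1.161e-5 / 0.581 = 1.998e-5 mol.
Photon energy: hc/λ = 5.948e-19 J; per mole, 3.582e5 J mol⁻¹.
Energy required: 1.998e-5 × 3.582e5 = 7.16 J.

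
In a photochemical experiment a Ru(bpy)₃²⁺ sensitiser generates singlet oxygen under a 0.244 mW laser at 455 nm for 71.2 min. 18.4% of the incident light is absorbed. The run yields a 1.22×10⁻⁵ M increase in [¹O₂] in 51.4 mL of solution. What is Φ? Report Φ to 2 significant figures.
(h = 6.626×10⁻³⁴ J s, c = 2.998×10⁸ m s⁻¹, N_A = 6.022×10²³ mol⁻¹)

Product: (1.22×10⁻⁵ M)(0.0514 L) = 6.271×10⁻⁷ mol.
Photon energy at 455 nm: hc/λ = (6.626×10⁻³⁴)(2.998×10⁸)/(455×10⁻⁹) = 4.366×10⁻¹⁹ J.
Energy delivered: (0.244 mW)(4272 s) = 1.042 J.
Photons incident: 1.042 / 4.366×10⁻¹⁹ = 2.387×10¹⁸, i.e. 2.387×10¹⁸/6.022×10²³ = 3.964×10⁻⁶ mol.
Photons absorbed: 0.184 × 3.964×10⁻⁶ = 7.294×10⁻⁷ mol.
Φ = 6.271×10⁻⁷ mol / 7.294×10⁻⁷ mol photons = 0.86.

Φ = 0.86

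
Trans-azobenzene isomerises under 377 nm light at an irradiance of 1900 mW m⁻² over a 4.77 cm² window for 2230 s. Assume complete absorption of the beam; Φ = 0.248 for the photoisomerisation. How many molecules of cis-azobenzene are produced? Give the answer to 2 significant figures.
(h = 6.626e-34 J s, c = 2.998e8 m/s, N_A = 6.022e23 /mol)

9.5e17 molecules

Photon energy at 377 nm: hc/λ = (6.626e-34)(2.998e8)/(377e-9) = 5.269e-19 J.
Energy delivered: (1900 mW m⁻²)(4.77e-4 m²)(2230 s) = 2.021 J.
Photons incident: 2.021 / 5.269e-19 = 3.836e18, i.e. 3.836e18/6.022e23 = 6.370e-6 mol.
Product: Φ × n_abs = 0.248 × 6.370e-6 = 1.580e-6 mol.
As a count: 1.580e-6 × 6.022e23 = 9.5e17.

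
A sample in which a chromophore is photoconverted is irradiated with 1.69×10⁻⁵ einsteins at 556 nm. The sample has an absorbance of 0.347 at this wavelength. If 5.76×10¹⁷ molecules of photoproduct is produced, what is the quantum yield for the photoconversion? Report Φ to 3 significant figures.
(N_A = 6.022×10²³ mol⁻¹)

Product: 5.76×10¹⁷ / 6.022×10²³ = 9.565×10⁻⁷ mol.
Fraction absorbed: 1 − 10^(−0.347) = 0.5502.
Photons absorbed: 0.5502 × 1.69×10⁻⁵ = 9.298×10⁻⁶ mol.
Φ = 9.565×10⁻⁷ mol / 9.298×10⁻⁶ mol photons = 0.103.

Φ = 0.103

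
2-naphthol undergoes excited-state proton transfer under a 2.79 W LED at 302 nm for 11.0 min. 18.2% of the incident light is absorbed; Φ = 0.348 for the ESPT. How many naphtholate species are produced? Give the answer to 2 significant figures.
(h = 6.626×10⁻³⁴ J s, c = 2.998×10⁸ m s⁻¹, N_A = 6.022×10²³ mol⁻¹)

1.8×10²⁰ species

Photon energy at 302 nm: hc/λ = (6.626×10⁻³⁴)(2.998×10⁸)/(302×10⁻⁹) = 6.578×10⁻¹⁹ J.
Energy delivered: (2.79 W)(660 s) = 1841 J.
Photons incident: 1841 / 6.578×10⁻¹⁹ = 2.799×10²¹, i.e. 2.799×10²¹/6.022×10²³ = 0.004648 mol.
Photons absorbed: 0.182 × 0.004648 = 8.459×10⁻⁴ mol.
Product: Φ × n_abs = 0.348 × 8.459×10⁻⁴ = 2.944×10⁻⁴ mol.
As a count: 2.944×10⁻⁴ × 6.022×10²³ = 1.8×10²⁰.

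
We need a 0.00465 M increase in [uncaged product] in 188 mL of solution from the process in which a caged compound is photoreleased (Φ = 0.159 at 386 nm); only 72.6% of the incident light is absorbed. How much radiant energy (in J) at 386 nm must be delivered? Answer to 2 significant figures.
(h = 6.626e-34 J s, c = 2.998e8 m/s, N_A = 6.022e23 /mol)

2300 J

Product: (0.00465 M)(0.188 L) = 8.742e-4 mol.
Photons that must be absorbed: 8.742e-4 / 0.159 = 0.005498 mol.
Incident photons needed: 0.005498 / 0.726 = 0.007573 mol.
Photon energy: hc/λ = 5.146e-19 J; per mole, 3.099e5 J mol⁻¹.
Energy required: 0.007573 × 3.099e5 = 2300 J.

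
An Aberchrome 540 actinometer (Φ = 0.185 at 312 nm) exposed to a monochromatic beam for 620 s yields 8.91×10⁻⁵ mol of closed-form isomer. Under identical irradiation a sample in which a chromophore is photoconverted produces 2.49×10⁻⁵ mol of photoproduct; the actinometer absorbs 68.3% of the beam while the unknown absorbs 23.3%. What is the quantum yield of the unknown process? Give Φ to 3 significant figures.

Φ = 0.152

Photons absorbed by the actinometer: 8.91×10⁻⁵ / 0.185 = 4.816×10⁻⁴ mol.
Incident flux: 4.816×10⁻⁴ / 0.683 = 7.051×10⁻⁴ einstein.
Absorbed by unknown: 0.233 × 7.051×10⁻⁴ = 1.643×10⁻⁴ mol.
Φ(unknown) = 2.49×10⁻⁵ / 1.643×10⁻⁴ = 0.152.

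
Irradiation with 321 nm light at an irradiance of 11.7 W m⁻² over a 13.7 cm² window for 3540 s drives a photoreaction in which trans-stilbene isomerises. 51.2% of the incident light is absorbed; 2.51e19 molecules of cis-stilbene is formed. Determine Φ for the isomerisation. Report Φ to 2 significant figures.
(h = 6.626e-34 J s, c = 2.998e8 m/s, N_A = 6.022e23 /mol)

Product: 2.51e19 / 6.022e23 = 4.168e-5 mol.
Photon energy at 321 nm: hc/λ = (6.626e-34)(2.998e8)/(321e-9) = 6.188e-19 J.
Energy delivered: (11.7 W m⁻²)(13.7e-4 m²)(3540 s) = 56.74 J.
Photons incident: 56.74 / 6.188e-19 = 9.169e19, i.e. 9.169e19/6.022e23 = 1.523e-4 mol.
Photons absorbed: 0.512 × 1.523e-4 = 7.798e-5 mol.
Φ = 4.168e-5 mol / 7.798e-5 mol photons = 0.53.

Φ = 0.53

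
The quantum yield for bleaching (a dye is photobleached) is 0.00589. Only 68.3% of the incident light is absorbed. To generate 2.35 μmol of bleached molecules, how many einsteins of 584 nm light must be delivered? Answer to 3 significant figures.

5.84×10⁻⁴ einstein

Product: 2.35 μmol = 2.35×10⁻⁶ mol.
Photons that must be absorbed: 2.35×10⁻⁶ / 0.00589 = 3.990×10⁻⁴ mol.
Incident photons needed: 3.990×10⁻⁴ / 0.683 = 5.842×10⁻⁴ mol.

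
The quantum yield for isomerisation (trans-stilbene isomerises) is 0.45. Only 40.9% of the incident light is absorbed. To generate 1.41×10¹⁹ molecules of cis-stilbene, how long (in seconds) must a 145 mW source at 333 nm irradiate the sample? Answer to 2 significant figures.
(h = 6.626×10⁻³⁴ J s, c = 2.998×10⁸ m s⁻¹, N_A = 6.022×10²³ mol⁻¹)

Product: 1.41×10¹⁹ / 6.022×10²³ = 2.341×10⁻⁵ mol.
Photons that must be absorbed: 2.341×10⁻⁵ / 0.45 = 5.202×10⁻⁵ mol.
Incident photons needed: 5.202×10⁻⁵ / 0.409 = 1.272×10⁻⁴ mol.
Photon energy: hc/λ = 5.965×10⁻¹⁹ J; per mole, 3.592×10⁵ J mol⁻¹.
Energy required: 1.272×10⁻⁴ × 3.592×10⁵ = 45.69 J.
Time: 45.69 J / 0.145 W = 320 s.

t ≈ 320 s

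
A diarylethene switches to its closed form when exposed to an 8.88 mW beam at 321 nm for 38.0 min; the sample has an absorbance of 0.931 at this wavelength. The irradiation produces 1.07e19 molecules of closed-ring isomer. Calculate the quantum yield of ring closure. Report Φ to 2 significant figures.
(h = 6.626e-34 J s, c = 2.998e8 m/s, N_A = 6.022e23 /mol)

Product: 1.07e19 / 6.022e23 = 1.777e-5 mol.
Photon energy at 321 nm: hc/λ = (6.626e-34)(2.998e8)/(321e-9) = 6.188e-19 J.
Energy delivered: (8.88 mW)(2280 s) = 20.25 J.
Photons incident: 20.25 / 6.188e-19 = 3.272e19, i.e. 3.272e19/6.022e23 = 5.433e-5 mol.
Fraction absorbed: 1 − 10^(−0.931) = 0.8828.
Photons absorbed: 0.8828 × 5.433e-5 = 4.796e-5 mol.
Φ = 1.777e-5 mol / 4.796e-5 mol photons = 0.37.

Φ = 0.37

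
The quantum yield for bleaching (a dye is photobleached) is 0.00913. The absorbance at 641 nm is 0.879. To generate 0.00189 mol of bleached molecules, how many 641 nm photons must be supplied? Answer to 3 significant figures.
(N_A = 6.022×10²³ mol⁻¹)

1.44×10²³ photons

Photons that must be absorbed: 0.00189 / 0.00913 = 0.2070 mol.
Fraction absorbed: 1 − 10^(−0.879) = 0.8679.
Incident photons needed: 0.2070 / 0.8679 = 0.2385 mol.
Photon count: 0.2385 × 6.022×10²³ = 1.44×10²³.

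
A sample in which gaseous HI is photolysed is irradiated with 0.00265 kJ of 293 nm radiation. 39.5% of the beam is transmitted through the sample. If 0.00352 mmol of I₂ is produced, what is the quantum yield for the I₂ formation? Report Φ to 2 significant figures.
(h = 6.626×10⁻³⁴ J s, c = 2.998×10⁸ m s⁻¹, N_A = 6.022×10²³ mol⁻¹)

Φ = 0.90

Product: 0.00352 mmol = 3.52×10⁻⁶ mol.
Photon energy at 293 nm: hc/λ = (6.626×10⁻³⁴)(2.998×10⁸)/(293×10⁻⁹) = 6.780×10⁻¹⁹ J.
Incident energy: 0.00265 kJ = 2.65 J.
Photons incident: 2.65 / 6.780×10⁻¹⁹ = 3.909×10¹⁸, i.e. 3.909×10¹⁸/6.022×10²³ = 6.491×10⁻⁶ mol.
Fraction absorbed: 1 − 39.5/100 = 0.6050.
Photons absorbed: 0.6050 × 6.491×10⁻⁶ = 3.927×10⁻⁶ mol.
Φ = 3.52×10⁻⁶ mol / 3.927×10⁻⁶ mol photons = 0.90.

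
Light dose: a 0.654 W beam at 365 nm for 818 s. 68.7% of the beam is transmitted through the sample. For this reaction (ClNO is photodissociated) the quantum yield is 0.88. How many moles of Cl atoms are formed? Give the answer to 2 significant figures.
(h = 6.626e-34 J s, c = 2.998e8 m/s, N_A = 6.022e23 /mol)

4.5e-4 mol

Photon energy at 365 nm: hc/λ = (6.626e-34)(2.998e8)/(365e-9) = 5.442e-19 J.
Energy delivered: (0.654 W)(818 s) = 535.0 J.
Photons incident: 535.0 / 5.442e-19 = 9.831e20, i.e. 9.831e20/6.022e23 = 0.001633 mol.
Fraction absorbed: 1 − 68.7/100 = 0.3130.
Photons absorbed: 0.3130 × 0.001633 = 5.111e-4 mol.
Product: Φ × n_abs = 0.88 × 5.111e-4 = 4.498e-4 mol.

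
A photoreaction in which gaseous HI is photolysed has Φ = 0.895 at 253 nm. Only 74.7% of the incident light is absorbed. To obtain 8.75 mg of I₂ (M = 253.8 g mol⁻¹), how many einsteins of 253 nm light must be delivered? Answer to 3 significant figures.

5.16×10⁻⁵ einstein

Product: 8.75 mg / 253.8 g mol⁻¹ = 3.448×10⁻⁵ mol.
Photons that must be absorbed: 3.448×10⁻⁵ / 0.895 = 3.853×10⁻⁵ mol.
Incident photons needed: 3.853×10⁻⁵ / 0.747 = 5.158×10⁻⁵ mol.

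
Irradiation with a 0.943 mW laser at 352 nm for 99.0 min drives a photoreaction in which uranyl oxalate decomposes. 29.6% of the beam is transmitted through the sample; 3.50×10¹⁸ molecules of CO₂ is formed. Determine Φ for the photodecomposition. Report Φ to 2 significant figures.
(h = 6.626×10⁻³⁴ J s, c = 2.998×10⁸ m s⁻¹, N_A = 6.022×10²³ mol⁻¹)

Product: 3.50×10¹⁸ / 6.022×10²³ = 5.812×10⁻⁶ mol.
Photon energy at 352 nm: hc/λ = (6.626×10⁻³⁴)(2.998×10⁸)/(352×10⁻⁹) = 5.643×10⁻¹⁹ J.
Energy delivered: (0.943 mW)(5940 s) = 5.601 J.
Photons incident: 5.601 / 5.643×10⁻¹⁹ = 9.926×10¹⁸, i.e. 9.926×10¹⁸/6.022×10²³ = 1.648×10⁻⁵ mol.
Fraction absorbed: 1 − 29.6/100 = 0.7040.
Photons absorbed: 0.7040 × 1.648×10⁻⁵ = 1.160×10⁻⁵ mol.
Φ = 5.812×10⁻⁶ mol / 1.160×10⁻⁵ mol photons = 0.50.

Φ = 0.50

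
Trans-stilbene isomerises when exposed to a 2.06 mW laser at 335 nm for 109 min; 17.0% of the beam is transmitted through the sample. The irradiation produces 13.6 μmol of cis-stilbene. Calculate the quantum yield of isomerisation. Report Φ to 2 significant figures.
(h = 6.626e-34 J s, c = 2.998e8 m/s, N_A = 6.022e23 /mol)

Φ = 0.43

Product: 13.6 μmol = 1.36e-5 mol.
Photon energy at 335 nm: hc/λ = (6.626e-34)(2.998e8)/(335e-9) = 5.930e-19 J.
Energy delivered: (2.06 mW)(6540 s) = 13.47 J.
Photons incident: 13.47 / 5.930e-19 = 2.272e19, i.e. 2.272e19/6.022e23 = 3.773e-5 mol.
Fraction absorbed: 1 − 17.0/100 = 0.8300.
Photons absorbed: 0.8300 × 3.773e-5 = 3.132e-5 mol.
Φ = 1.36e-5 mol / 3.132e-5 mol photons = 0.43.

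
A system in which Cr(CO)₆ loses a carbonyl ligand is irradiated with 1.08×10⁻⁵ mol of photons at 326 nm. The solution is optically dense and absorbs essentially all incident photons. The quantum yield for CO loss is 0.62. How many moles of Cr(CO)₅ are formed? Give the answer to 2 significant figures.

Product: Φ × n_abs = 0.62 × 1.08×10⁻⁵ = 6.696×10⁻⁶ mol.

6.7×10⁻⁶ mol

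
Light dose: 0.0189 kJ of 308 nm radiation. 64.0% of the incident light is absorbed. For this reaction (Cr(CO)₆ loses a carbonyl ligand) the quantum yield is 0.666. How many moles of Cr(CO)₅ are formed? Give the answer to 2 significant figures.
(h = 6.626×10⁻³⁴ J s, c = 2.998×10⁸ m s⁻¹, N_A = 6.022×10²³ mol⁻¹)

2.1×10⁻⁵ mol

Photon energy at 308 nm: hc/λ = (6.626×10⁻³⁴)(2.998×10⁸)/(308×10⁻⁹) = 6.450×10⁻¹⁹ J.
Incident energy: 0.0189 kJ = 18.9 J.
Photons incident: 18.9 / 6.450×10⁻¹⁹ = 2.930×10¹⁹, i.e. 2.930×10¹⁹/6.022×10²³ = 4.865×10⁻⁵ mol.
Photons absorbed: 0.640 × 4.865×10⁻⁵ = 3.114×10⁻⁵ mol.
Product: Φ × n_abs = 0.666 × 3.114×10⁻⁵ = 2.074×10⁻⁵ mol.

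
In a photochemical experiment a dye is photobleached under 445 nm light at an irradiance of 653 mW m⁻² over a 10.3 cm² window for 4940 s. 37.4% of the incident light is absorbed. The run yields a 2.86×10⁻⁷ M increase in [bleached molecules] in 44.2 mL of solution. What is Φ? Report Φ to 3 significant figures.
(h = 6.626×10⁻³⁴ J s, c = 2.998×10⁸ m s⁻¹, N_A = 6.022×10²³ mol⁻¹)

Φ = 0.00273

Product: (2.86×10⁻⁷ M)(0.0442 L) = 1.264×10⁻⁸ mol.
Photon energy at 445 nm: hc/λ = (6.626×10⁻³⁴)(2.998×10⁸)/(445×10⁻⁹) = 4.464×10⁻¹⁹ J.
Energy delivered: (653 mW m⁻²)(10.3×10⁻⁴ m²)(4940 s) = 3.323 J.
Photons incident: 3.323 / 4.464×10⁻¹⁹ = 7.444×10¹⁸, i.e. 7.444×10¹⁸/6.022×10²³ = 1.236×10⁻⁵ mol.
Photons absorbed: 0.374 × 1.236×10⁻⁵ = 4.623×10⁻⁶ mol.
Φ = 1.264×10⁻⁸ mol / 4.623×10⁻⁶ mol photons = 0.00273.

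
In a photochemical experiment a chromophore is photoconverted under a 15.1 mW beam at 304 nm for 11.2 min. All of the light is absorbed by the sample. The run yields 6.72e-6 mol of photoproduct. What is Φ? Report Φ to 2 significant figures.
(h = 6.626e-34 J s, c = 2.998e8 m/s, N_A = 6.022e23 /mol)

Photon energy at 304 nm: hc/λ = (6.626e-34)(2.998e8)/(304e-9) = 6.534e-19 J.
Energy delivered: (15.1 mW)(672 s) = 10.15 J.
Photons incident: 10.15 / 6.534e-19 = 1.553e19, i.e. 1.553e19/6.022e23 = 2.579e-5 mol.
Φ = 6.72e-6 mol / 2.579e-5 mol photons = 0.26.

Φ = 0.26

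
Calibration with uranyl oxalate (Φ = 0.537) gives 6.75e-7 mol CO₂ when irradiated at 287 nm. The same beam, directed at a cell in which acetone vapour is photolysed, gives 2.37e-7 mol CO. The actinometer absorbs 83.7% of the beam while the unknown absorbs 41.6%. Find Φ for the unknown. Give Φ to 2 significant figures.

Photons absorbed by the actinometer: 6.75e-7 / 0.537 = 1.257e-6 mol.
Incident flux: 1.257e-6 / 0.837 = 1.502e-6 einstein.
Absorbed by unknown: 0.416 × 1.502e-6 = 6.248e-7 mol.
Φ(unknown) = 2.37e-7 / 6.248e-7 = 0.38.

Φ = 0.38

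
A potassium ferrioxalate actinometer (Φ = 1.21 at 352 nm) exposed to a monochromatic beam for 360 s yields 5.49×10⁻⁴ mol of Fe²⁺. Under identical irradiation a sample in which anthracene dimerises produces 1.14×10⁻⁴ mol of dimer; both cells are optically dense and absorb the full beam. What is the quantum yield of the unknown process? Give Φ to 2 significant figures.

Φ = 0.25

Photons absorbed by the actinometer: 5.49×10⁻⁴ / 1.21 = 4.537×10⁻⁴ mol.
Φ(unknown) = 1.14×10⁻⁴ / 4.537×10⁻⁴ = 0.25.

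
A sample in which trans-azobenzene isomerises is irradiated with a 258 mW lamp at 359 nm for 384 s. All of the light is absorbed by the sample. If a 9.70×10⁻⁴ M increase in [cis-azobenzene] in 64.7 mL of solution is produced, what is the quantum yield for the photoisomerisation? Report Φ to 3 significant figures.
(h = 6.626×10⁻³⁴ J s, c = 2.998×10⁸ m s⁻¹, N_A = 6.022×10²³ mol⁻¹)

Φ = 0.211

Product: (9.70×10⁻⁴ M)(0.0647 L) = 6.276×10⁻⁵ mol.
Photon energy at 359 nm: hc/λ = (6.626×10⁻³⁴)(2.998×10⁸)/(359×10⁻⁹) = 5.533×10⁻¹⁹ J.
Energy delivered: (258 mW)(384 s) = 99.07 J.
Photons incident: 99.07 / 5.533×10⁻¹⁹ = 1.791×10²⁰, i.e. 1.791×10²⁰/6.022×10²³ = 2.974×10⁻⁴ mol.
Φ = 6.276×10⁻⁵ mol / 2.974×10⁻⁴ mol photons = 0.211.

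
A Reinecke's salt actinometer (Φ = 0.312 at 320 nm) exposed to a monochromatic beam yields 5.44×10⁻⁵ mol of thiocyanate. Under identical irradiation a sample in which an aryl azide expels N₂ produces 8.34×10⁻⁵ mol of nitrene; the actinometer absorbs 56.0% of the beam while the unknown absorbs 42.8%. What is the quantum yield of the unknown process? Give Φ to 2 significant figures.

Photons absorbed by the actinometer: 5.44×10⁻⁵ / 0.312 = 1.744×10⁻⁴ mol.
Incident flux: 1.744×10⁻⁴ / 0.560 = 3.114×10⁻⁴ einstein.
Absorbed by unknown: 0.428 × 3.114×10⁻⁴ = 1.333×10⁻⁴ mol.
Φ(unknown) = 8.34×10⁻⁵ / 1.333×10⁻⁴ = 0.63.

Φ = 0.63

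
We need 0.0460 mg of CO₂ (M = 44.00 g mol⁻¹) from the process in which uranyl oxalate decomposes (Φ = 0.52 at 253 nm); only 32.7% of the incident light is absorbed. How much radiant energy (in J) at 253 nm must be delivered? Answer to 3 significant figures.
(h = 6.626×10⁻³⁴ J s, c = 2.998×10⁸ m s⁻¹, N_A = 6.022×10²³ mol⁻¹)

2.91 J

Product: 0.0460 mg / 44.00 g mol⁻¹ = 1.045×10⁻⁶ mol.
Photons that must be absorbed: 1.045×10⁻⁶ / 0.52 = 2.010×10⁻⁶ mol.
Incident photons needed: 2.010×10⁻⁶ / 0.327 = 6.147×10⁻⁶ mol.
Photon energy: hc/λ = 7.852×10⁻¹⁹ J; per mole, 4.728×10⁵ J mol⁻¹.
Energy required: 6.147×10⁻⁶ × 4.728×10⁵ = 2.91 J.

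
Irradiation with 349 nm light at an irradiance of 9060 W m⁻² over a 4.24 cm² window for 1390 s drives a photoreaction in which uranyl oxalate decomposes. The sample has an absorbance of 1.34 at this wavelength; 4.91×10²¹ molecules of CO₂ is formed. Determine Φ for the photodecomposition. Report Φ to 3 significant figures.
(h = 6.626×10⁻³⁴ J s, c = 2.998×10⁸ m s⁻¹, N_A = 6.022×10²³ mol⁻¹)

Product: 4.91×10²¹ / 6.022×10²³ = 0.008153 mol.
Photon energy at 349 nm: hc/λ = (6.626×10⁻³⁴)(2.998×10⁸)/(349×10⁻⁹) = 5.692×10⁻¹⁹ J.
Energy delivered: (9060 W m⁻²)(4.24×10⁻⁴ m²)(1390 s) = 5340 J.
Photons incident: 5340 / 5.692×10⁻¹⁹ = 9.382×10²¹, i.e. 9.382×10²¹/6.022×10²³ = 0.01558 mol.
Fraction absorbed: 1 − 10^(−1.34) = 0.9543.
Photons absorbed: 0.9543 × 0.01558 = 0.01487 mol.
Φ = 0.008153 mol / 0.01487 mol photons = 0.548.

Φ = 0.548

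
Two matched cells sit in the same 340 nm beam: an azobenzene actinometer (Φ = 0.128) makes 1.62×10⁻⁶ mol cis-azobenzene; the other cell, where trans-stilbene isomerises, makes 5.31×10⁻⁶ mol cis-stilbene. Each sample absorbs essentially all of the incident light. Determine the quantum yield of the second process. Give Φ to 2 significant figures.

Φ = 0.42

Photons absorbed by the actinometer: 1.62×10⁻⁶ / 0.128 = 1.266×10⁻⁵ mol.
Φ(unknown) = 5.31×10⁻⁶ / 1.266×10⁻⁵ = 0.42.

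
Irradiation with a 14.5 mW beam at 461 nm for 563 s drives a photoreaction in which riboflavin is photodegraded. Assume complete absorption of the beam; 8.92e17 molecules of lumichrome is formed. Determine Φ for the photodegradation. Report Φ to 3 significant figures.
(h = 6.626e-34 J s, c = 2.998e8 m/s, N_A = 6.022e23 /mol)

Product: 8.92e17 / 6.022e23 = 1.481e-6 mol.
Photon energy at 461 nm: hc/λ = (6.626e-34)(2.998e8)/(461e-9) = 4.309e-19 J.
Energy delivered: (14.5 mW)(563 s) = 8.164 J.
Photons incident: 8.164 / 4.309e-19 = 1.895e19, i.e. 1.895e19/6.022e23 = 3.147e-5 mol.
Φ = 1.481e-6 mol / 3.147e-5 mol photons = 0.0471.

Φ = 0.0471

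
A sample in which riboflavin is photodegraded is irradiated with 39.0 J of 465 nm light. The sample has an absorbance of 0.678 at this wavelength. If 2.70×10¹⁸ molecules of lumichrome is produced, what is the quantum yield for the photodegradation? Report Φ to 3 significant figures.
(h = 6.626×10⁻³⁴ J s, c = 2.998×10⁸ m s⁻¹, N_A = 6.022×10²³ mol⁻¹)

Product: 2.70×10¹⁸ / 6.022×10²³ = 4.484×10⁻⁶ mol.
Photon energy at 465 nm: hc/λ = (6.626×10⁻³⁴)(2.998×10⁸)/(465×10⁻⁹) = 4.272×10⁻¹⁹ J.
Photons incident: 39.0 / 4.272×10⁻¹⁹ = 9.129×10¹⁹, i.e. 9.129×10¹⁹/6.022×10²³ = 1.516×10⁻⁴ mol.
Fraction absorbed: 1 − 10^(−0.678) = 0.7901.
Photons absorbed: 0.7901 × 1.516×10⁻⁴ = 1.198×10⁻⁴ mol.
Φ = 4.484×10⁻⁶ mol / 1.198×10⁻⁴ mol photons = 0.0374.

Φ = 0.0374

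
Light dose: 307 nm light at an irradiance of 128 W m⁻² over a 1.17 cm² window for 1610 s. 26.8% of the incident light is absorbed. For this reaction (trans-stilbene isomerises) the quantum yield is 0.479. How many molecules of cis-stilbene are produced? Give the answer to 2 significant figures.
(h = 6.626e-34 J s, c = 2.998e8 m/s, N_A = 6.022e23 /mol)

4.8e18 molecules

Photon energy at 307 nm: hc/λ = (6.626e-34)(2.998e8)/(307e-9) = 6.471e-19 J.
Energy delivered: (128 W m⁻²)(1.17e-4 m²)(1610 s) = 24.11 J.
Photons incident: 24.11 / 6.471e-19 = 3.726e19, i.e. 3.726e19/6.022e23 = 6.187e-5 mol.
Photons absorbed: 0.268 × 6.187e-5 = 1.658e-5 mol.
Product: Φ × n_abs = 0.479 × 1.658e-5 = 7.942e-6 mol.
As a count: 7.942e-6 × 6.022e23 = 4.8e18.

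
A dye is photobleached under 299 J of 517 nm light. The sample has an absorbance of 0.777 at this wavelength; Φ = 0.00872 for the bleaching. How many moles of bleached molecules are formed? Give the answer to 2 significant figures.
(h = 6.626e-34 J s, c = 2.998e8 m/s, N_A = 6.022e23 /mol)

9.4e-6 mol

Photon energy at 517 nm: hc/λ = (6.626e-34)(2.998e8)/(517e-9) = 3.842e-19 J.
Photons incident: 299 / 3.842e-19 = 7.782e20, i.e. 7.782e20/6.022e23 = 0.001292 mol.
Fraction absorbed: 1 − 10^(−0.777) = 0.8329.
Photons absorbed: 0.8329 × 0.001292 = 0.001076 mol.
Product: Φ × n_abs = 0.00872 × 0.001076 = 9.383e-6 mol.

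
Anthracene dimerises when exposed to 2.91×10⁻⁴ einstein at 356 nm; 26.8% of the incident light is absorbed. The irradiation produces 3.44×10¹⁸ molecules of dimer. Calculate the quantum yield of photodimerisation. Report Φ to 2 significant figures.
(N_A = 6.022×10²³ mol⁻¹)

Φ = 0.073

Product: 3.44×10¹⁸ / 6.022×10²³ = 5.712×10⁻⁶ mol.
Photons absorbed: 0.268 × 2.91×10⁻⁴ = 7.799×10⁻⁵ mol.
Φ = 5.712×10⁻⁶ mol / 7.799×10⁻⁵ mol photons = 0.073.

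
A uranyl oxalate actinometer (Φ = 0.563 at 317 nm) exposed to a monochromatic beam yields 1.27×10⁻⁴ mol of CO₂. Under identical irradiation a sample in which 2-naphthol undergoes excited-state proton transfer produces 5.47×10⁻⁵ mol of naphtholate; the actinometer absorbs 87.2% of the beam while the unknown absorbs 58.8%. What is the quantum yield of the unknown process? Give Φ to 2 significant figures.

Φ = 0.36

Photons absorbed by the actinometer: 1.27×10⁻⁴ / 0.563 = 2.256×10⁻⁴ mol.
Incident flux: 2.256×10⁻⁴ / 0.872 = 2.587×10⁻⁴ einstein.
Absorbed by unknown: 0.588 × 2.587×10⁻⁴ = 1.521×10⁻⁴ mol.
Φ(unknown) = 5.47×10⁻⁵ / 1.521×10⁻⁴ = 0.36.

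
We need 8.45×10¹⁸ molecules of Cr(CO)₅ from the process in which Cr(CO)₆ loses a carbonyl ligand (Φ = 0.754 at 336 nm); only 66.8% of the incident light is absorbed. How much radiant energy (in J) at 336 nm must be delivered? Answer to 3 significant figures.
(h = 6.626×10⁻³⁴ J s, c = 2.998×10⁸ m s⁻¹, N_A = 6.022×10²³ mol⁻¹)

9.92 J

Product: 8.45×10¹⁸ / 6.022×10²³ = 1.403×10⁻⁵ mol.
Photons that must be absorbed: 1.403×10⁻⁵ / 0.754 = 1.861×10⁻⁵ mol.
Incident photons needed: 1.861×10⁻⁵ / 0.668 = 2.786×10⁻⁵ mol.
Photon energy: hc/λ = 5.912×10⁻¹⁹ J; per mole, 3.560×10⁵ J mol⁻¹.
Energy required: 2.786×10⁻⁵ × 3.560×10⁵ = 9.92 J.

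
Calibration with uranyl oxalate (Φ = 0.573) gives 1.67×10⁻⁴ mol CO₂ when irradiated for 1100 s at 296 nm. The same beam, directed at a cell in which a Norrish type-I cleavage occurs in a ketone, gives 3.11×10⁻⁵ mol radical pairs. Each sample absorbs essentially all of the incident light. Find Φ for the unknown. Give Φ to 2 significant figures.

Photons absorbed by the actinometer: 1.67×10⁻⁴ / 0.573 = 2.914×10⁻⁴ mol.
Φ(unknown) = 3.11×10⁻⁵ / 2.914×10⁻⁴ = 0.11.

Φ = 0.11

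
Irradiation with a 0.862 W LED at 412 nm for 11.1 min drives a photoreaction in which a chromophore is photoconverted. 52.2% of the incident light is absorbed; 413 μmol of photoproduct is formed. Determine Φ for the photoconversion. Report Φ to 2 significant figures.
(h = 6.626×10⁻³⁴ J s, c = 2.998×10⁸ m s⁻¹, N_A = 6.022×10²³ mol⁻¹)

Product: 413 μmol = 4.13×10⁻⁴ mol.
Photon energy at 412 nm: hc/λ = (6.626×10⁻³⁴)(2.998×10⁸)/(412×10⁻⁹) = 4.822×10⁻¹⁹ J.
Energy delivered: (0.862 W)(666 s) = 574.1 J.
Photons incident: 574.1 / 4.822×10⁻¹⁹ = 1.191×10²¹, i.e. 1.191×10²¹/6.022×10²³ = 0.001978 mol.
Photons absorbed: 0.522 × 0.001978 = 0.001033 mol.
Φ = 4.13×10⁻⁴ mol / 0.001033 mol photons = 0.40.

Φ = 0.40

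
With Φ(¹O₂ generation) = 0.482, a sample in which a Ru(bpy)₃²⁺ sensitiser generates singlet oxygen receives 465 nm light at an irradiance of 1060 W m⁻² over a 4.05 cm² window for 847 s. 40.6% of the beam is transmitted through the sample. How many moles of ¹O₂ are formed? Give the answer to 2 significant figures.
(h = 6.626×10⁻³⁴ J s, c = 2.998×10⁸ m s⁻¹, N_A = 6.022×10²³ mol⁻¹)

4.0×10⁻⁴ mol

Photon energy at 465 nm: hc/λ = (6.626×10⁻³⁴)(2.998×10⁸)/(465×10⁻⁹) = 4.272×10⁻¹⁹ J.
Energy delivered: (1060 W m⁻²)(4.05×10⁻⁴ m²)(847 s) = 363.6 J.
Photons incident: 363.6 / 4.272×10⁻¹⁹ = 8.511×10²⁰, i.e. 8.511×10²⁰/6.022×10²³ = 0.001413 mol.
Fraction absorbed: 1 − 40.6/100 = 0.5940.
Photons absorbed: 0.5940 × 0.001413 = 8.393×10⁻⁴ mol.
Product: Φ × n_abs = 0.482 × 8.393×10⁻⁴ = 4.045×10⁻⁴ mol.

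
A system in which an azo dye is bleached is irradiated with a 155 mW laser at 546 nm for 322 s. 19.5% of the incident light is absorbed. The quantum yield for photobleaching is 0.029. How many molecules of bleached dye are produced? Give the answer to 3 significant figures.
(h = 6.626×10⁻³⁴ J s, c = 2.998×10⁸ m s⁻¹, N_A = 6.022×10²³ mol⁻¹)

7.76×10¹⁷ molecules

Photon energy at 546 nm: hc/λ = (6.626×10⁻³⁴)(2.998×10⁸)/(546×10⁻⁹) = 3.638×10⁻¹⁹ J.
Energy delivered: (155 mW)(322 s) = 49.91 J.
Photons incident: 49.91 / 3.638×10⁻¹⁹ = 1.372×10²⁰, i.e. 1.372×10²⁰/6.022×10²³ = 2.278×10⁻⁴ mol.
Photons absorbed: 0.195 × 2.278×10⁻⁴ = 4.442×10⁻⁵ mol.
Product: Φ × n_abs = 0.029 × 4.442×10⁻⁵ = 1.288×10⁻⁶ mol.
As a count: 1.288×10⁻⁶ × 6.022×10²³ = 7.76×10¹⁷.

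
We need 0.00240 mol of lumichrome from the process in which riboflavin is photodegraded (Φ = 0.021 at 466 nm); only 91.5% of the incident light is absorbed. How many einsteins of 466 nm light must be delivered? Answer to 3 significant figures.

0.125 einstein

Photons that must be absorbed: 0.00240 / 0.021 = 0.1143 mol.
Incident photons needed: 0.1143 / 0.915 = 0.1249 mol.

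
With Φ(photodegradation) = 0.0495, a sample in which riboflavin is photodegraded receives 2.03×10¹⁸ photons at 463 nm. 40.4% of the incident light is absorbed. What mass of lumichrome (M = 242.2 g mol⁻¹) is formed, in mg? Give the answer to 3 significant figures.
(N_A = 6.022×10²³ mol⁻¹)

Moles of photons: 2.03×10¹⁸ / 6.022×10²³ = 3.371×10⁻⁶ mol.
Photons absorbed: 0.404 × 3.371×10⁻⁶ = 1.362×10⁻⁶ mol.
Product: Φ × n_abs = 0.0495 × 1.362×10⁻⁶ = 6.742×10⁻⁸ mol.
Mass: 6.742×10⁻⁸ × 242.2 = 1.633×10⁻⁵ g = 0.0163 mg.

0.0163 mg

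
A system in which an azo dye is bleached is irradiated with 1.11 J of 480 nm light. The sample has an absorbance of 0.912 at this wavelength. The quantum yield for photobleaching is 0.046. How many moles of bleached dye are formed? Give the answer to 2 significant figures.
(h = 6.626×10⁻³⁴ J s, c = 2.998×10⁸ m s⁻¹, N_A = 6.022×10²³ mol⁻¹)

1.8×10⁻⁷ mol

Photon energy at 480 nm: hc/λ = (6.626×10⁻³⁴)(2.998×10⁸)/(480×10⁻⁹) = 4.138×10⁻¹⁹ J.
Photons incident: 1.11 / 4.138×10⁻¹⁹ = 2.682×10¹⁸, i.e. 2.682×10¹⁸/6.022×10²³ = 4.454×10⁻⁶ mol.
Fraction absorbed: 1 − 10^(−0.912) = 0.8775.
Photons absorbed: 0.8775 × 4.454×10⁻⁶ = 3.908×10⁻⁶ mol.
Product: Φ × n_abs = 0.046 × 3.908×10⁻⁶ = 1.798×10⁻⁷ mol.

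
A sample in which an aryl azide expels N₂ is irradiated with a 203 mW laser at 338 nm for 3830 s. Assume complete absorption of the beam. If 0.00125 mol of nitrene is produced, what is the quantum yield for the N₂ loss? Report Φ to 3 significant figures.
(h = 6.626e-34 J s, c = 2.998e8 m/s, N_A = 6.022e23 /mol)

Photon energy at 338 nm: hc/λ = (6.626e-34)(2.998e8)/(338e-9) = 5.877e-19 J.
Energy delivered: (203 mW)(3830 s) = 777.5 J.
Photons incident: 777.5 / 5.877e-19 = 1.323e21, i.e. 1.323e21/6.022e23 = 0.002197 mol.
Φ = 0.00125 mol / 0.002197 mol photons = 0.569.

Φ = 0.569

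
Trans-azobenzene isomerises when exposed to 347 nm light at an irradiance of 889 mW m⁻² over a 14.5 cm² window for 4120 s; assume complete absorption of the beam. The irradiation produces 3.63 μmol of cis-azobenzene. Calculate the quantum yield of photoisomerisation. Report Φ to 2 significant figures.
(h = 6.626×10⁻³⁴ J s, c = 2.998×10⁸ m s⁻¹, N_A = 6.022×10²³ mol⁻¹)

Product: 3.63 μmol = 3.63×10⁻⁶ mol.
Photon energy at 347 nm: hc/λ = (6.626×10⁻³⁴)(2.998×10⁸)/(347×10⁻⁹) = 5.725×10⁻¹⁹ J.
Energy delivered: (889 mW m⁻²)(14.5×10⁻⁴ m²)(4120 s) = 5.311 J.
Photons incident: 5.311 / 5.725×10⁻¹⁹ = 9.277×10¹⁸, i.e. 9.277×10¹⁸/6.022×10²³ = 1.541×10⁻⁵ mol.
Φ = 3.63×10⁻⁶ mol / 1.541×10⁻⁵ mol photons = 0.24.

Φ = 0.24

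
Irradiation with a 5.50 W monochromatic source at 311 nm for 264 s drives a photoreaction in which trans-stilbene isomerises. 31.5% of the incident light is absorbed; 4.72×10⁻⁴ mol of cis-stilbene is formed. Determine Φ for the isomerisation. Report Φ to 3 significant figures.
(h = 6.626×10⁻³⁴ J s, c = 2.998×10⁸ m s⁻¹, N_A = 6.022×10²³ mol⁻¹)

Φ = 0.397

Photon energy at 311 nm: hc/λ = (6.626×10⁻³⁴)(2.998×10⁸)/(311×10⁻⁹) = 6.387×10⁻¹⁹ J.
Energy delivered: (5.50 W)(264 s) = 1452 J.
Photons incident: 1452 / 6.387×10⁻¹⁹ = 2.273×10²¹, i.e. 2.273×10²¹/6.022×10²³ = 0.003774 mol.
Photons absorbed: 0.315 × 0.003774 = 0.001189 mol.
Φ = 4.72×10⁻⁴ mol / 0.001189 mol photons = 0.397.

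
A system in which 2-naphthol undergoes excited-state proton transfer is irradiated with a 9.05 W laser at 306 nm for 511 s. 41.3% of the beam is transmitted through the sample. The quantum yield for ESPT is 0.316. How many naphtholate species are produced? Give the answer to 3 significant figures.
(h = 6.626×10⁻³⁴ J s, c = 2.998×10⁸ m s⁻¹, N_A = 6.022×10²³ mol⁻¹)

Photon energy at 306 nm: hc/λ = (6.626×10⁻³⁴)(2.998×10⁸)/(306×10⁻⁹) = 6.492×10⁻¹⁹ J.
Energy delivered: (9.05 W)(511 s) = 4625 J.
Photons incident: 4625 / 6.492×10⁻¹⁹ = 7.124×10²¹, i.e. 7.124×10²¹/6.022×10²³ = 0.01183 mol.
Fraction absorbed: 1 − 41.3/100 = 0.5870.
Photons absorbed: 0.5870 × 0.01183 = 0.006944 mol.
Product: Φ × n_abs = 0.316 × 0.006944 = 0.002194 mol.
As a count: 0.002194 × 6.022×10²³ = 1.32×10²¹.

1.32×10²¹ species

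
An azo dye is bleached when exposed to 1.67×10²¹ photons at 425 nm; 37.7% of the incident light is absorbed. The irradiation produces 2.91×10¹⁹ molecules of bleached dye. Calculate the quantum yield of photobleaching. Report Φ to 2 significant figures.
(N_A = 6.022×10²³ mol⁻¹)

Φ = 0.046

Product: 2.91×10¹⁹ / 6.022×10²³ = 4.832×10⁻⁵ mol.
Moles of photons: 1.67×10²¹ / 6.022×10²³ = 0.002773 mol.
Photons absorbed: 0.377 × 0.002773 = 0.001045 mol.
Φ = 4.832×10⁻⁵ mol / 0.001045 mol photons = 0.046.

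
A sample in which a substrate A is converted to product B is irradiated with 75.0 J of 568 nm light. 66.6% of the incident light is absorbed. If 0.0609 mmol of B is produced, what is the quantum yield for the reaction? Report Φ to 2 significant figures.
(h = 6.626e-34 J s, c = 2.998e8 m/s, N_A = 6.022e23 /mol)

Φ = 0.26

Product: 0.0609 mmol = 6.09e-5 mol.
Photon energy at 568 nm: hc/λ = (6.626e-34)(2.998e8)/(568e-9) = 3.497e-19 J.
Photons incident: 75.0 / 3.497e-19 = 2.145e20, i.e. 2.145e20/6.022e23 = 3.562e-4 mol.
Photons absorbed: 0.666 × 3.562e-4 = 2.372e-4 mol.
Φ = 6.09e-5 mol / 2.372e-4 mol photons = 0.26.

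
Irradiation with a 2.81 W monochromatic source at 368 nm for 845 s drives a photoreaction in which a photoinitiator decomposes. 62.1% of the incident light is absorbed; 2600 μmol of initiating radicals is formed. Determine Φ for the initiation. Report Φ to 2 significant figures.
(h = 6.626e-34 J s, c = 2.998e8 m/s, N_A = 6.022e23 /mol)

Φ = 0.57

Product: 2600 μmol = 0.00260 mol.
Photon energy at 368 nm: hc/λ = (6.626e-34)(2.998e8)/(368e-9) = 5.398e-19 J.
Energy delivered: (2.81 W)(845 s) = 2374 J.
Photons incident: 2374 / 5.398e-19 = 4.398e21, i.e. 4.398e21/6.022e23 = 0.007303 mol.
Photons absorbed: 0.621 × 0.007303 = 0.004535 mol.
Φ = 0.00260 mol / 0.004535 mol photons = 0.57.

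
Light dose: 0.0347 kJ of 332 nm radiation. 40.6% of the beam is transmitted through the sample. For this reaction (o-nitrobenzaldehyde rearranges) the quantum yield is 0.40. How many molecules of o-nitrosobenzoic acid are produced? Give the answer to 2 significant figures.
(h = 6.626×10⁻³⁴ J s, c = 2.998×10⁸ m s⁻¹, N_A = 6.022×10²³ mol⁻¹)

Photon energy at 332 nm: hc/λ = (6.626×10⁻³⁴)(2.998×10⁸)/(332×10⁻⁹) = 5.983×10⁻¹⁹ J.
Incident energy: 0.0347 kJ = 34.7 J.
Photons incident: 34.7 / 5.983×10⁻¹⁹ = 5.800×10¹⁹, i.e. 5.800×10¹⁹/6.022×10²³ = 9.631×10⁻⁵ mol.
Fraction absorbed: 1 − 40.6/100 = 0.5940.
Photons absorbed: 0.5940 × 9.631×10⁻⁵ = 5.721×10⁻⁵ mol.
Product: Φ × n_abs = 0.40 × 5.721×10⁻⁵ = 2.288×10⁻⁵ mol.
As a count: 2.288×10⁻⁵ × 6.022×10²³ = 1.4×10¹⁹.

1.4×10¹⁹ molecules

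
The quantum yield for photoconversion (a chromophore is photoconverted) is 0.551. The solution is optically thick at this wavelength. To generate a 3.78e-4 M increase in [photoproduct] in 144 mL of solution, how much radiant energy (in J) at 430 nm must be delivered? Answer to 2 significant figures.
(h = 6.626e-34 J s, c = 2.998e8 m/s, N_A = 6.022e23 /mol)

Product: (3.78e-4 M)(0.144 L) = 5.443e-5 mol.
Photons that must be absorbed: 5.443e-5 / 0.551 = 9.878e-5 mol.
Photon energy: hc/λ = 4.620e-19 J; per mole, 2.782e5 J mol⁻¹.
Energy required: 9.878e-5 × 2.782e5 = 27 J.

27 J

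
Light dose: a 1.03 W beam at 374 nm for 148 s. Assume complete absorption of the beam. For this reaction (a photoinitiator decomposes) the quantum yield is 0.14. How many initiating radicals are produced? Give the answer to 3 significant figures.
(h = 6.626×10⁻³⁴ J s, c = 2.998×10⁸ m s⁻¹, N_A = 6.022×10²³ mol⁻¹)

4.02×10¹⁹ initiating radicals

Photon energy at 374 nm: hc/λ = (6.626×10⁻³⁴)(2.998×10⁸)/(374×10⁻⁹) = 5.311×10⁻¹⁹ J.
Energy delivered: (1.03 W)(148 s) = 152.4 J.
Photons incident: 152.4 / 5.311×10⁻¹⁹ = 2.870×10²⁰, i.e. 2.870×10²⁰/6.022×10²³ = 4.766×10⁻⁴ mol.
Product: Φ × n_abs = 0.14 × 4.766×10⁻⁴ = 6.672×10⁻⁵ mol.
As a count: 6.672×10⁻⁵ × 6.022×10²³ = 4.02×10¹⁹.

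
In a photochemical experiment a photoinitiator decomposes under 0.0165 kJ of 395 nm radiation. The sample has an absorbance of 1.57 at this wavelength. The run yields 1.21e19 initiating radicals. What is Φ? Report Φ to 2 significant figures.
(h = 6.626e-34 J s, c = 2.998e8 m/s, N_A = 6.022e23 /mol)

Product: 1.21e19 / 6.022e23 = 2.009e-5 mol.
Photon energy at 395 nm: hc/λ = (6.626e-34)(2.998e8)/(395e-9) = 5.029e-19 J.
Incident energy: 0.0165 kJ = 16.5 J.
Photons incident: 16.5 / 5.029e-19 = 3.281e19, i.e. 3.281e19/6.022e23 = 5.448e-5 mol.
Fraction absorbed: 1 − 10^(−1.57) = 0.9731.
Photons absorbed: 0.9731 × 5.448e-5 = 5.301e-5 mol.
Φ = 2.009e-5 mol / 5.301e-5 mol photons = 0.38.

Φ = 0.38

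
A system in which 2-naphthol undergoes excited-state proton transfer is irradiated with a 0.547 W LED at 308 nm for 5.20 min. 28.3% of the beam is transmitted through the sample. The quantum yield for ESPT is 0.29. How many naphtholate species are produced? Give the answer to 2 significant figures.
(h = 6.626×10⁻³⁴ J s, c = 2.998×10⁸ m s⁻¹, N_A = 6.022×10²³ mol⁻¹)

5.5×10¹⁹ species

Photon energy at 308 nm: hc/λ = (6.626×10⁻³⁴)(2.998×10⁸)/(308×10⁻⁹) = 6.450×10⁻¹⁹ J.
Energy delivered: (0.547 W)(312 s) = 170.7 J.
Photons incident: 170.7 / 6.450×10⁻¹⁹ = 2.647×10²⁰, i.e. 2.647×10²⁰/6.022×10²³ = 4.396×10⁻⁴ mol.
Fraction absorbed: 1 − 28.3/100 = 0.7170.
Photons absorbed: 0.7170 × 4.396×10⁻⁴ = 3.152×10⁻⁴ mol.
Product: Φ × n_abs = 0.29 × 3.152×10⁻⁴ = 9.141×10⁻⁵ mol.
As a count: 9.141×10⁻⁵ × 6.022×10²³ = 5.5×10¹⁹.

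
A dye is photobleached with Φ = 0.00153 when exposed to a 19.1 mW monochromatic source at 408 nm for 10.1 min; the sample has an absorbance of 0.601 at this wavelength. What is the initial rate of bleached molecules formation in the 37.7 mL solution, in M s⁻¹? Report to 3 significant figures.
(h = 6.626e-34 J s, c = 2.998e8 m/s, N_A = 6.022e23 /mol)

Photon energy at 408 nm: hc/λ = (6.626e-34)(2.998e8)/(408e-9) = 4.869e-19 J.
Energy delivered: (19.1 mW)(606 s) = 11.57 J.
Photons incident: 11.57 / 4.869e-19 = 2.376e19, i.e. 2.376e19/6.022e23 = 3.946e-5 mol.
Fraction absorbed: 1 − 10^(−0.601) = 0.7494.
Photons absorbed: 0.7494 × 3.946e-5 = 2.957e-5 mol.
Product formed: 0.00153 × 2.957e-5 = 4.524e-8 mol.
Rate: 4.524e-8 mol / (606 s × 0.0377 L) = 1.98e-9 M s⁻¹.

1.98e-9 M s⁻¹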